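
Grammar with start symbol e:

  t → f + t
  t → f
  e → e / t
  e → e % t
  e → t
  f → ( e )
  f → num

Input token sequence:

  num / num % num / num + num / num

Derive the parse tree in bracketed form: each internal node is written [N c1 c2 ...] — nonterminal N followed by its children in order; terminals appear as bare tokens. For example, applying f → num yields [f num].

[e [e [e [e [e [t [f num]]] / [t [f num]]] % [t [f num]]] / [t [f num] + [t [f num]]]] / [t [f num]]]

e
e / t
e / t / t
e % t / t / t
e / t % t / t / t
t / t % t / t / t
f / t % t / t / t
num / t % t / t / t
num / f % t / t / t
num / num % t / t / t
num / num % f / t / t
num / num % num / t / t
num / num % num / f + t / t
num / num % num / num + t / t
num / num % num / num + f / t
num / num % num / num + num / t
num / num % num / num + num / f
num / num % num / num + num / num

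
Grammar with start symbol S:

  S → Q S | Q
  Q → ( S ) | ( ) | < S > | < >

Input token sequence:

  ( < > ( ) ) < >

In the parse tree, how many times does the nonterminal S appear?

[S [Q ( [S [Q < >] [S [Q ( )]]] )] [S [Q < >]]]

4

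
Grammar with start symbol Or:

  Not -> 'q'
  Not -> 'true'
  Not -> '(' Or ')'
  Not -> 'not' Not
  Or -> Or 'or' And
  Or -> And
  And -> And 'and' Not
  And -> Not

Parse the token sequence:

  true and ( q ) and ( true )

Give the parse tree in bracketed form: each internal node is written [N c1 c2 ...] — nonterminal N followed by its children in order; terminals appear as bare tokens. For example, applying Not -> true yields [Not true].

[Or [And [And [And [Not true]] and [Not ( [Or [And [Not q]]] )]] and [Not ( [Or [And [Not true]]] )]]]

Or
And
And and Not
And and Not and Not
Not and Not and Not
true and Not and Not
true and ( Or ) and Not
true and ( And ) and Not
true and ( Not ) and Not
true and ( q ) and Not
true and ( q ) and ( Or )
true and ( q ) and ( And )
true and ( q ) and ( Not )
true and ( q ) and ( true )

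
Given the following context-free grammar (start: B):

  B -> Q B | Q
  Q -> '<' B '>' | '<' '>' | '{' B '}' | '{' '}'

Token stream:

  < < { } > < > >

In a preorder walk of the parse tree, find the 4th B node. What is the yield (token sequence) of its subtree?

[B [Q < [B [Q < [B [Q { }]] >] [B [Q < >]]] >]]

< >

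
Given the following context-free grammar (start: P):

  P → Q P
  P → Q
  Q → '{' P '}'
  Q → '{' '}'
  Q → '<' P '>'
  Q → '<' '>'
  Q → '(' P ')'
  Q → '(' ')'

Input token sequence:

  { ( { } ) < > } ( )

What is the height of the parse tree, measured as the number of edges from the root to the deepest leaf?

6

[P [Q { [P [Q ( [P [Q { }]] )] [P [Q < >]]] }] [P [Q ( )]]]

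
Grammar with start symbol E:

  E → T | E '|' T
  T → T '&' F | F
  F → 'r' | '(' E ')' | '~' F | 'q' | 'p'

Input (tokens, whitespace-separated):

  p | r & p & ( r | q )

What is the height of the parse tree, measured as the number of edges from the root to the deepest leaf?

[E [E [T [F p]]] | [T [T [T [F r]] & [F p]] & [F ( [E [E [T [F r]]] | [T [F q]]] )]]]

7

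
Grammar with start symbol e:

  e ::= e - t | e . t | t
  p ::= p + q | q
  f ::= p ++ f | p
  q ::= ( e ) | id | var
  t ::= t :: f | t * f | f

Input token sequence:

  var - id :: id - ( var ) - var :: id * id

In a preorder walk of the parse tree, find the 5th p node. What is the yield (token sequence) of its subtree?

var

[e [e [e [e [t [f [p [q var]]]]] - [t [t [f [p [q id]]]] :: [f [p [q id]]]]] - [t [f [p [q ( [e [t [f [p [q var]]]]] )]]]]] - [t [t [t [f [p [q var]]]] :: [f [p [q id]]]] * [f [p [q id]]]]]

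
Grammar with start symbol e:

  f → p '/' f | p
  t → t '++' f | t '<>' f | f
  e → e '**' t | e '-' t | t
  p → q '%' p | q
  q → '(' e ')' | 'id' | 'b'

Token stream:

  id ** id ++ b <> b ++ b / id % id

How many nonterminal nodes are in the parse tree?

27

[e [e [t [f [p [q id]]]]] ** [t [t [t [t [f [p [q id]]]] ++ [f [p [q b]]]] <> [f [p [q b]]]] ++ [f [p [q b]] / [f [p [q id] % [p [q id]]]]]]]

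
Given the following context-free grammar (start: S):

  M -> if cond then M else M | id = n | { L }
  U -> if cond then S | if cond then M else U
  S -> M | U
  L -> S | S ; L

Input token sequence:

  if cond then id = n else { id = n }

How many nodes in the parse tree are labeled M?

[S [M if cond then [M id = n] else [M { [L [S [M id = n]]] }]]]

4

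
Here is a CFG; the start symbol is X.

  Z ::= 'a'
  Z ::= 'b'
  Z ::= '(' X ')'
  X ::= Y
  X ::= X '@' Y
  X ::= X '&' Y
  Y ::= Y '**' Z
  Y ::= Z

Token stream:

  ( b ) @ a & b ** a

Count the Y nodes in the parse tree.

5

[X [X [X [Y [Z ( [X [Y [Z b]]] )]]] @ [Y [Z a]]] & [Y [Y [Z b]] ** [Z a]]]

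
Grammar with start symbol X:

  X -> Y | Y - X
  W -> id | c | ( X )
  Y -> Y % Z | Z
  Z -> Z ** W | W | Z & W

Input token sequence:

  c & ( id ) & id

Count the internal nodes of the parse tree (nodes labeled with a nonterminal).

[X [Y [Z [Z [Z [W c]] & [W ( [X [Y [Z [W id]]]] )]] & [W id]]]]

12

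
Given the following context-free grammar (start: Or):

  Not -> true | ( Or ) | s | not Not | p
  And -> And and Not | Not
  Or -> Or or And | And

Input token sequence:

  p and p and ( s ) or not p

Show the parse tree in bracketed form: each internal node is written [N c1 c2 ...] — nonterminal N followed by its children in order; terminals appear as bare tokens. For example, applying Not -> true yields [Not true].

[Or [Or [And [And [And [Not p]] and [Not p]] and [Not ( [Or [And [Not s]]] )]]] or [And [Not not [Not p]]]]

Or
Or or And
And or And
And and Not or And
And and Not and Not or And
Not and Not and Not or And
p and Not and Not or And
p and p and Not or And
p and p and ( Or ) or And
p and p and ( And ) or And
p and p and ( Not ) or And
p and p and ( s ) or And
p and p and ( s ) or Not
p and p and ( s ) or not Not
p and p and ( s ) or not p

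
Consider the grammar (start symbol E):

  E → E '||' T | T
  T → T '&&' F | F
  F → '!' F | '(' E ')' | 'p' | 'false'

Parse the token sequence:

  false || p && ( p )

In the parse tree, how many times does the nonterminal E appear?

[E [E [T [F false]]] || [T [T [F p]] && [F ( [E [T [F p]]] )]]]

3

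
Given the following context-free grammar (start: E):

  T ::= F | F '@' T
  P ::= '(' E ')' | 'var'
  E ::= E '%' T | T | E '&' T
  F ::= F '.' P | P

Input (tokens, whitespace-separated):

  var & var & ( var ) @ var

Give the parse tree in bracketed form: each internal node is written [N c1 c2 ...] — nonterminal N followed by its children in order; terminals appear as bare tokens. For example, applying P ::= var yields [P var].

[E [E [E [T [F [P var]]]] & [T [F [P var]]]] & [T [F [P ( [E [T [F [P var]]]] )]] @ [T [F [P var]]]]]

E
E & T
E & T & T
T & T & T
F & T & T
P & T & T
var & T & T
var & F & T
var & P & T
var & var & T
var & var & F @ T
var & var & P @ T
var & var & ( E ) @ T
var & var & ( T ) @ T
var & var & ( F ) @ T
var & var & ( P ) @ T
var & var & ( var ) @ T
var & var & ( var ) @ F
var & var & ( var ) @ P
var & var & ( var ) @ var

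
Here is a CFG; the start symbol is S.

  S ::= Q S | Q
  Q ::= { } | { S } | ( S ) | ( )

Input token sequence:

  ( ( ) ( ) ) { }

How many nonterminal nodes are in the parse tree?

8

[S [Q ( [S [Q ( )] [S [Q ( )]]] )] [S [Q { }]]]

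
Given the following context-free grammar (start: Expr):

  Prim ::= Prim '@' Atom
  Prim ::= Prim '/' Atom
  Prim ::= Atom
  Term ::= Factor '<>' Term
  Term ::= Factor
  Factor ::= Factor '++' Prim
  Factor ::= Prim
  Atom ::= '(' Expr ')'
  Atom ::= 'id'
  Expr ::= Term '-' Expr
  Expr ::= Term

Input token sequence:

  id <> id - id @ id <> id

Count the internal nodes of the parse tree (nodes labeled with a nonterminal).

[Expr [Term [Factor [Prim [Atom id]]] <> [Term [Factor [Prim [Atom id]]]]] - [Expr [Term [Factor [Prim [Prim [Atom id]] @ [Atom id]]] <> [Term [Factor [Prim [Atom id]]]]]]]

20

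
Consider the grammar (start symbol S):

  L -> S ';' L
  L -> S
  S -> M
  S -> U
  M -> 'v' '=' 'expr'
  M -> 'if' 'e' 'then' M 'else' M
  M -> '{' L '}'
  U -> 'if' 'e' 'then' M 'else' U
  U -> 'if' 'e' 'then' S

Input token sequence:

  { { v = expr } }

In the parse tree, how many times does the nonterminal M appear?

3

[S [M { [L [S [M { [L [S [M v = expr]]] }]]] }]]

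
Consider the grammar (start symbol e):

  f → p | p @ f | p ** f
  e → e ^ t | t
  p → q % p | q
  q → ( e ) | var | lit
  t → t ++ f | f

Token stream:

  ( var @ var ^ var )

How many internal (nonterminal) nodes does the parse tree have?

[e [t [f [p [q ( [e [e [t [f [p [q var]] @ [f [p [q var]]]]]] ^ [t [f [p [q var]]]]] )]]]]]

18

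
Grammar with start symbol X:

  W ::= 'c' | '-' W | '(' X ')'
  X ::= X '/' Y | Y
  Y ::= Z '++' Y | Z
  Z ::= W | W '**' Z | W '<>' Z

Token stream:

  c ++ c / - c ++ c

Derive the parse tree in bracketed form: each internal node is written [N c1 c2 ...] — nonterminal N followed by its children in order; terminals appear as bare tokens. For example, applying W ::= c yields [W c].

X
X / Y
Y / Y
Z ++ Y / Y
W ++ Y / Y
c ++ Y / Y
c ++ Z / Y
c ++ W / Y
c ++ c / Y
c ++ c / Z ++ Y
c ++ c / W ++ Y
c ++ c / - W ++ Y
c ++ c / - c ++ Y
c ++ c / - c ++ Z
c ++ c / - c ++ W
c ++ c / - c ++ c

[X [X [Y [Z [W c]] ++ [Y [Z [W c]]]]] / [Y [Z [W - [W c]]] ++ [Y [Z [W c]]]]]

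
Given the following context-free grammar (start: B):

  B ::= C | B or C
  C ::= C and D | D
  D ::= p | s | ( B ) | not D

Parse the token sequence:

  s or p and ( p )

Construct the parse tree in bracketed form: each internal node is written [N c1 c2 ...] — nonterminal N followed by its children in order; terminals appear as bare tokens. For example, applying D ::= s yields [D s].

[B [B [C [D s]]] or [C [C [D p]] and [D ( [B [C [D p]]] )]]]

B
B or C
C or C
D or C
s or C
s or C and D
s or D and D
s or p and D
s or p and ( B )
s or p and ( C )
s or p and ( D )
s or p and ( p )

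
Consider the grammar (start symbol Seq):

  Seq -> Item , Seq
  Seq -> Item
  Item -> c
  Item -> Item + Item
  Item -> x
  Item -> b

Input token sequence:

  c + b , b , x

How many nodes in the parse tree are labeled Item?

5

[Seq [Item [Item c] + [Item b]] , [Seq [Item b] , [Seq [Item x]]]]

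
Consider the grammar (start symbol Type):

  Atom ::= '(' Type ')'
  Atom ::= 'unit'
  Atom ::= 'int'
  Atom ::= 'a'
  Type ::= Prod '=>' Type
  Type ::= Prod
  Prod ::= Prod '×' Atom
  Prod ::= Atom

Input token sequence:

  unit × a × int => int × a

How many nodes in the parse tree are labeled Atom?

[Type [Prod [Prod [Prod [Atom unit]] × [Atom a]] × [Atom int]] => [Type [Prod [Prod [Atom int]] × [Atom a]]]]

5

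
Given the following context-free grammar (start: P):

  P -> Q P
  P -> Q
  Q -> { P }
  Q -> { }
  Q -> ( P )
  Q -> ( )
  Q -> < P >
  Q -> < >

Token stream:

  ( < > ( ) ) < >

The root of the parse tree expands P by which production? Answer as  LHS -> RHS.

P -> Q P

[P [Q ( [P [Q < >] [P [Q ( )]]] )] [P [Q < >]]]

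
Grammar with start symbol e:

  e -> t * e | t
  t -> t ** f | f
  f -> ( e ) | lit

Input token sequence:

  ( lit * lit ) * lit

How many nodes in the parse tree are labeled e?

4

[e [t [f ( [e [t [f lit]] * [e [t [f lit]]]] )]] * [e [t [f lit]]]]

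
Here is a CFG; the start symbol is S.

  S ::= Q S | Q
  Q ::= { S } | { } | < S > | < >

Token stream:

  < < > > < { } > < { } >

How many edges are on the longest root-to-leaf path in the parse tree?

[S [Q < [S [Q < >]] >] [S [Q < [S [Q { }]] >] [S [Q < [S [Q { }]] >]]]]

6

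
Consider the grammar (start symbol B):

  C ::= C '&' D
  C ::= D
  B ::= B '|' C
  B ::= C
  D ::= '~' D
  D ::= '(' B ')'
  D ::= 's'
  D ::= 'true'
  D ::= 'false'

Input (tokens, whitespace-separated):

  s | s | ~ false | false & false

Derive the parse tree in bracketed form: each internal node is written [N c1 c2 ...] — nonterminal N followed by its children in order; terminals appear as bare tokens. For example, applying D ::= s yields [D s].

[B [B [B [B [C [D s]]] | [C [D s]]] | [C [D ~ [D false]]]] | [C [C [D false]] & [D false]]]

B
B | C
B | C | C
B | C | C | C
C | C | C | C
D | C | C | C
s | C | C | C
s | D | C | C
s | s | C | C
s | s | D | C
s | s | ~ D | C
s | s | ~ false | C
s | s | ~ false | C & D
s | s | ~ false | D & D
s | s | ~ false | false & D
s | s | ~ false | false & false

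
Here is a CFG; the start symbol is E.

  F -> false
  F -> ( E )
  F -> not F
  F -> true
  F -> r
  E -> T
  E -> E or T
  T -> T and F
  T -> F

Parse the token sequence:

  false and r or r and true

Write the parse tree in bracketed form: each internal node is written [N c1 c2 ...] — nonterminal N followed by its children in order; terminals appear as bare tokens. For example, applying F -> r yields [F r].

[E [E [T [T [F false]] and [F r]]] or [T [T [F r]] and [F true]]]

E
E or T
T or T
T and F or T
F and F or T
false and F or T
false and r or T
false and r or T and F
false and r or F and F
false and r or r and F
false and r or r and true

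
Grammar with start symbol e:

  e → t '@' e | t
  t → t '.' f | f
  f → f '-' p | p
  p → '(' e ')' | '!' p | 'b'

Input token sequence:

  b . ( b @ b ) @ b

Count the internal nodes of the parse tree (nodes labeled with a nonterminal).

[e [t [t [f [p b]]] . [f [p ( [e [t [f [p b]]] @ [e [t [f [p b]]]]] )]]] @ [e [t [f [p b]]]]]

19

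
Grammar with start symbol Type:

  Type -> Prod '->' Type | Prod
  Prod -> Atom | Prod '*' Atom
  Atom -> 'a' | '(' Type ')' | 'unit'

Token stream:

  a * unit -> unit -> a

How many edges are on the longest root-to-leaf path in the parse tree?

5

[Type [Prod [Prod [Atom a]] * [Atom unit]] -> [Type [Prod [Atom unit]] -> [Type [Prod [Atom a]]]]]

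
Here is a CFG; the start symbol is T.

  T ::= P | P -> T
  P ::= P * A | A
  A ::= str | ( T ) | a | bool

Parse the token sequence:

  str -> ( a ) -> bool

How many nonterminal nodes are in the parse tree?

[T [P [A str]] -> [T [P [A ( [T [P [A a]]] )]] -> [T [P [A bool]]]]]

12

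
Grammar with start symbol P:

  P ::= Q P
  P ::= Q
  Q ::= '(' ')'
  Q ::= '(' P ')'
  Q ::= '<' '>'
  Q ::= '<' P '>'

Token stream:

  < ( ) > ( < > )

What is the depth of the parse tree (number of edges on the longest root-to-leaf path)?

[P [Q < [P [Q ( )]] >] [P [Q ( [P [Q < >]] )]]]

5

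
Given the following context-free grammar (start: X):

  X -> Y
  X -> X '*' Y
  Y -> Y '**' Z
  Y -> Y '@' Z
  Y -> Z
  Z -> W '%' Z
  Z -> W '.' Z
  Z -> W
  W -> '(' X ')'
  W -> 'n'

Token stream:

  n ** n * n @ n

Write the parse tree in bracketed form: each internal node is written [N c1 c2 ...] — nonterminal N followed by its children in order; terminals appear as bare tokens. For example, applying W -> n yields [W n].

[X [X [Y [Y [Z [W n]]] ** [Z [W n]]]] * [Y [Y [Z [W n]]] @ [Z [W n]]]]

X
X * Y
Y * Y
Y ** Z * Y
Z ** Z * Y
W ** Z * Y
n ** Z * Y
n ** W * Y
n ** n * Y
n ** n * Y @ Z
n ** n * Z @ Z
n ** n * W @ Z
n ** n * n @ Z
n ** n * n @ W
n ** n * n @ n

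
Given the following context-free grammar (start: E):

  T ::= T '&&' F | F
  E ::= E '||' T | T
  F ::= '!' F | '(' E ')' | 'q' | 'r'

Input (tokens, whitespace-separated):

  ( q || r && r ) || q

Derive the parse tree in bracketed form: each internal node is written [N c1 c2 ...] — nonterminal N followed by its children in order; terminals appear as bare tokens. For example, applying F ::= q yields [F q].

[E [E [T [F ( [E [E [T [F q]]] || [T [T [F r]] && [F r]]] )]]] || [T [F q]]]

E
E || T
T || T
F || T
( E ) || T
( E || T ) || T
( T || T ) || T
( F || T ) || T
( q || T ) || T
( q || T && F ) || T
( q || F && F ) || T
( q || r && F ) || T
( q || r && r ) || T
( q || r && r ) || F
( q || r && r ) || q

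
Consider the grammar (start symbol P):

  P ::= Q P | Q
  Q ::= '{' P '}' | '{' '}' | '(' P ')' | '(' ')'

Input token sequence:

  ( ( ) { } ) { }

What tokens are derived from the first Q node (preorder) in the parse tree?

( ( ) { } )

[P [Q ( [P [Q ( )] [P [Q { }]]] )] [P [Q { }]]]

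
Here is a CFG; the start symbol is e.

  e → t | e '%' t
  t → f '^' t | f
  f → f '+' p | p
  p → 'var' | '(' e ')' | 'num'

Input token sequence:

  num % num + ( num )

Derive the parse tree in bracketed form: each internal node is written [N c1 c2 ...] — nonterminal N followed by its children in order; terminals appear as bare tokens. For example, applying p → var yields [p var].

e
e % t
t % t
f % t
p % t
num % t
num % f
num % f + p
num % p + p
num % num + p
num % num + ( e )
num % num + ( t )
num % num + ( f )
num % num + ( p )
num % num + ( num )

[e [e [t [f [p num]]]] % [t [f [f [p num]] + [p ( [e [t [f [p num]]]] )]]]]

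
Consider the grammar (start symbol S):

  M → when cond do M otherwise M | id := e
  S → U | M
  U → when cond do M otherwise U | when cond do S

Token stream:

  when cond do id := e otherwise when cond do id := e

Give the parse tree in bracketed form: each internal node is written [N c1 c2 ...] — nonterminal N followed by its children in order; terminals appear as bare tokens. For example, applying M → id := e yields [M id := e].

S
U
when cond do M otherwise U
when cond do id := e otherwise U
when cond do id := e otherwise when cond do S
when cond do id := e otherwise when cond do M
when cond do id := e otherwise when cond do id := e

[S [U when cond do [M id := e] otherwise [U when cond do [S [M id := e]]]]]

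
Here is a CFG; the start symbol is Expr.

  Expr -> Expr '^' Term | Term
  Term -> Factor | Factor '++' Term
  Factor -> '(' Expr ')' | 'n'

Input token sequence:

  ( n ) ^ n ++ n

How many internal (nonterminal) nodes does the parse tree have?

[Expr [Expr [Term [Factor ( [Expr [Term [Factor n]]] )]]] ^ [Term [Factor n] ++ [Term [Factor n]]]]

11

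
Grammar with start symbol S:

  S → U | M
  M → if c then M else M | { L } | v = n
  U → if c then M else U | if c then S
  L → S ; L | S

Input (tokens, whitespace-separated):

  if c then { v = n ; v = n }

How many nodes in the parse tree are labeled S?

4

[S [U if c then [S [M { [L [S [M v = n]] ; [L [S [M v = n]]]] }]]]]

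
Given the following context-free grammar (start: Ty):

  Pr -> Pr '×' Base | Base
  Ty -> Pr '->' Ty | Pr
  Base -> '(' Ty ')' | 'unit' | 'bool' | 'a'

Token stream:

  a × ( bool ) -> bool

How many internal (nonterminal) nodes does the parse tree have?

[Ty [Pr [Pr [Base a]] × [Base ( [Ty [Pr [Base bool]]] )]] -> [Ty [Pr [Base bool]]]]

11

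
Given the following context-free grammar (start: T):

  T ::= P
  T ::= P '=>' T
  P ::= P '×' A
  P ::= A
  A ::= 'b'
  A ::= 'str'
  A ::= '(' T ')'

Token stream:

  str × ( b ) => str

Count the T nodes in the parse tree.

[T [P [P [A str]] × [A ( [T [P [A b]]] )]] => [T [P [A str]]]]

3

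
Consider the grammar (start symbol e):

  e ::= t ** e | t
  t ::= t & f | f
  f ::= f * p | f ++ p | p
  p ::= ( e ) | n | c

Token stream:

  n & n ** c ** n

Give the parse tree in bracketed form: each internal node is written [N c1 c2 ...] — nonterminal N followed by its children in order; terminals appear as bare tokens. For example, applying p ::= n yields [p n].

[e [t [t [f [p n]]] & [f [p n]]] ** [e [t [f [p c]]] ** [e [t [f [p n]]]]]]

e
t ** e
t & f ** e
f & f ** e
p & f ** e
n & f ** e
n & p ** e
n & n ** e
n & n ** t ** e
n & n ** f ** e
n & n ** p ** e
n & n ** c ** e
n & n ** c ** t
n & n ** c ** f
n & n ** c ** p
n & n ** c ** n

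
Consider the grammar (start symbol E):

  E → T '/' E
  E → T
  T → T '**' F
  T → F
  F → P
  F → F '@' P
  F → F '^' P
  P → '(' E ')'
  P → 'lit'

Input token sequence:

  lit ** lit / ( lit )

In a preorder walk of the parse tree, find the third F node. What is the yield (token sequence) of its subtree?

( lit )

[E [T [T [F [P lit]]] ** [F [P lit]]] / [E [T [F [P ( [E [T [F [P lit]]]] )]]]]]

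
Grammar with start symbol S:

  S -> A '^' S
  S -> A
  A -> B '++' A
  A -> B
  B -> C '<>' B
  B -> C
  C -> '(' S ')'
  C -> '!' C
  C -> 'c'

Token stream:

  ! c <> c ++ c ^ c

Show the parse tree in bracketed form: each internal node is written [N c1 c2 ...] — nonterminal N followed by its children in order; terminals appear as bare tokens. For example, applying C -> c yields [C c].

S
A ^ S
B ++ A ^ S
C <> B ++ A ^ S
! C <> B ++ A ^ S
! c <> B ++ A ^ S
! c <> C ++ A ^ S
! c <> c ++ A ^ S
! c <> c ++ B ^ S
! c <> c ++ C ^ S
! c <> c ++ c ^ S
! c <> c ++ c ^ A
! c <> c ++ c ^ B
! c <> c ++ c ^ C
! c <> c ++ c ^ c

[S [A [B [C ! [C c]] <> [B [C c]]] ++ [A [B [C c]]]] ^ [S [A [B [C c]]]]]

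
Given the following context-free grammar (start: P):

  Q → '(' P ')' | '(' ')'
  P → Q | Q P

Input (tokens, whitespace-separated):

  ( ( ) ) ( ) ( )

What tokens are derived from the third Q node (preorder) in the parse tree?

[P [Q ( [P [Q ( )]] )] [P [Q ( )] [P [Q ( )]]]]

( )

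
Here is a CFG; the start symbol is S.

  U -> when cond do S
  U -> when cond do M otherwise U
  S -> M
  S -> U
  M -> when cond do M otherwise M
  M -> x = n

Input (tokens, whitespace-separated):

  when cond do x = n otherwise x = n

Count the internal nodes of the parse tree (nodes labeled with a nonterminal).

[S [M when cond do [M x = n] otherwise [M x = n]]]

4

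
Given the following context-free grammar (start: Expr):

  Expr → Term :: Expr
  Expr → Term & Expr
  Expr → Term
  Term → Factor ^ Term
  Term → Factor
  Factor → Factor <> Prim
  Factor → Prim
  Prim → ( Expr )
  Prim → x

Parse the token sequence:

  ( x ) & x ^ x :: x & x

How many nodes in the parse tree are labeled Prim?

6

[Expr [Term [Factor [Prim ( [Expr [Term [Factor [Prim x]]]] )]]] & [Expr [Term [Factor [Prim x]] ^ [Term [Factor [Prim x]]]] :: [Expr [Term [Factor [Prim x]]] & [Expr [Term [Factor [Prim x]]]]]]]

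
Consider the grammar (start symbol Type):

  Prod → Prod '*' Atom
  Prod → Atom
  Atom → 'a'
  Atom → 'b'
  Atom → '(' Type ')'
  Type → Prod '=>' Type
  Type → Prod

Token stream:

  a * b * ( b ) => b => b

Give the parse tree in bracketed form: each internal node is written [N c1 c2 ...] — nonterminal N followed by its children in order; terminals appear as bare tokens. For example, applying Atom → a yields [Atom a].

Type
Prod => Type
Prod * Atom => Type
Prod * Atom * Atom => Type
Atom * Atom * Atom => Type
a * Atom * Atom => Type
a * b * Atom => Type
a * b * ( Type ) => Type
a * b * ( Prod ) => Type
a * b * ( Atom ) => Type
a * b * ( b ) => Type
a * b * ( b ) => Prod => Type
a * b * ( b ) => Atom => Type
a * b * ( b ) => b => Type
a * b * ( b ) => b => Prod
a * b * ( b ) => b => Atom
a * b * ( b ) => b => b

[Type [Prod [Prod [Prod [Atom a]] * [Atom b]] * [Atom ( [Type [Prod [Atom b]]] )]] => [Type [Prod [Atom b]] => [Type [Prod [Atom b]]]]]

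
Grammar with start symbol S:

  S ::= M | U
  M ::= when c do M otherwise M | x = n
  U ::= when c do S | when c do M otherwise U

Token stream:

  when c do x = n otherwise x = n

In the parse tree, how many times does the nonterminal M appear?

[S [M when c do [M x = n] otherwise [M x = n]]]

3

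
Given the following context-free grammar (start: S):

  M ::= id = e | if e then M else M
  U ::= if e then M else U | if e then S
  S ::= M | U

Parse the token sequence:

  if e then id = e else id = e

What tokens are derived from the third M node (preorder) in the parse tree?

[S [M if e then [M id = e] else [M id = e]]]

id = e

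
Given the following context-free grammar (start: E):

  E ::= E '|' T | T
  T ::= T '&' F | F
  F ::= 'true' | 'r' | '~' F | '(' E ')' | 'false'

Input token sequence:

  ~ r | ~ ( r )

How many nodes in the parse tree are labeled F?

5

[E [E [T [F ~ [F r]]]] | [T [F ~ [F ( [E [T [F r]]] )]]]]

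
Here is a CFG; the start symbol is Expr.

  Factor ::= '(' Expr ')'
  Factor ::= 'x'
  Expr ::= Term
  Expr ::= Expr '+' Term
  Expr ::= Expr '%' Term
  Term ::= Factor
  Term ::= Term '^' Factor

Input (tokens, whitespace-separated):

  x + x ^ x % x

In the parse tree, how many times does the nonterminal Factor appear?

4

[Expr [Expr [Expr [Term [Factor x]]] + [Term [Term [Factor x]] ^ [Factor x]]] % [Term [Factor x]]]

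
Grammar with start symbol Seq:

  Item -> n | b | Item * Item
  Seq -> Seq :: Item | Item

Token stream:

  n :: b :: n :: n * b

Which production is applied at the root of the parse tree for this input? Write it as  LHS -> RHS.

Seq -> Seq :: Item

[Seq [Seq [Seq [Seq [Item n]] :: [Item b]] :: [Item n]] :: [Item [Item n] * [Item b]]]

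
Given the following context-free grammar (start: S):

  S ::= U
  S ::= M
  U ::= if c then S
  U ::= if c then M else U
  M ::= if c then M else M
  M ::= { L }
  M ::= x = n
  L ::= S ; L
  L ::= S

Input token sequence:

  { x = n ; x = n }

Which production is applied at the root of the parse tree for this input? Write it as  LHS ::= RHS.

S ::= M

[S [M { [L [S [M x = n]] ; [L [S [M x = n]]]] }]]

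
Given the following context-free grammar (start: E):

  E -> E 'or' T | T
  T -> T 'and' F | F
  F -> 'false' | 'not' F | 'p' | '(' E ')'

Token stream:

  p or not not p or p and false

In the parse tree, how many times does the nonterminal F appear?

[E [E [E [T [F p]]] or [T [F not [F not [F p]]]]] or [T [T [F p]] and [F false]]]

6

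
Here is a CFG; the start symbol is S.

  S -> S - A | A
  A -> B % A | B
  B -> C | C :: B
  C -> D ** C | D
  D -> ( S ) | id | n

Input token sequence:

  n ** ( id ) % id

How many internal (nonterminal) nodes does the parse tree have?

[S [A [B [C [D n] ** [C [D ( [S [A [B [C [D id]]]]] )]]]] % [A [B [C [D id]]]]]]

16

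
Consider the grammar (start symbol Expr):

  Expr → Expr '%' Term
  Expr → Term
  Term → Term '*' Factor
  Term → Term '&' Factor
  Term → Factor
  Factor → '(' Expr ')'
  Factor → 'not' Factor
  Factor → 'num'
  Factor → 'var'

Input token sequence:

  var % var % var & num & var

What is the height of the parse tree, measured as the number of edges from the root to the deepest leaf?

5

[Expr [Expr [Expr [Term [Factor var]]] % [Term [Factor var]]] % [Term [Term [Term [Factor var]] & [Factor num]] & [Factor var]]]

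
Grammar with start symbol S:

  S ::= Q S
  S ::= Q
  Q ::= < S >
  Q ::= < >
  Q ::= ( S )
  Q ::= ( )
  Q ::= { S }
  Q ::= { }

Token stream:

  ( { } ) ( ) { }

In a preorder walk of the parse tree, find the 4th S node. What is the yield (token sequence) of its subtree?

{ }

[S [Q ( [S [Q { }]] )] [S [Q ( )] [S [Q { }]]]]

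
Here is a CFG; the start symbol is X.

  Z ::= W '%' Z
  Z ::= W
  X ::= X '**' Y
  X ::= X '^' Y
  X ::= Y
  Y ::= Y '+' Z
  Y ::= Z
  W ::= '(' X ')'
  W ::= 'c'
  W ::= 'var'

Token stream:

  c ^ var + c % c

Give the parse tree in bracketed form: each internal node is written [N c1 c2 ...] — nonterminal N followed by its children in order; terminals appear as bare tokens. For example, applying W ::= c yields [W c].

[X [X [Y [Z [W c]]]] ^ [Y [Y [Z [W var]]] + [Z [W c] % [Z [W c]]]]]

X
X ^ Y
Y ^ Y
Z ^ Y
W ^ Y
c ^ Y
c ^ Y + Z
c ^ Z + Z
c ^ W + Z
c ^ var + Z
c ^ var + W % Z
c ^ var + c % Z
c ^ var + c % W
c ^ var + c % c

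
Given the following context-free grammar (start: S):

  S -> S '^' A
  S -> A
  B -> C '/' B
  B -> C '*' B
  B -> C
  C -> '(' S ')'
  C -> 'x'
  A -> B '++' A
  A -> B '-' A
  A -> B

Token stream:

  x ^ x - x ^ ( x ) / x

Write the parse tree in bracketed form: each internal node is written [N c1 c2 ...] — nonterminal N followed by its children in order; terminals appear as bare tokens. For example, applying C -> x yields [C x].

S
S ^ A
S ^ A ^ A
A ^ A ^ A
B ^ A ^ A
C ^ A ^ A
x ^ A ^ A
x ^ B - A ^ A
x ^ C - A ^ A
x ^ x - A ^ A
x ^ x - B ^ A
x ^ x - C ^ A
x ^ x - x ^ A
x ^ x - x ^ B
x ^ x - x ^ C / B
x ^ x - x ^ ( S ) / B
x ^ x - x ^ ( A ) / B
x ^ x - x ^ ( B ) / B
x ^ x - x ^ ( C ) / B
x ^ x - x ^ ( x ) / B
x ^ x - x ^ ( x ) / C
x ^ x - x ^ ( x ) / x

[S [S [S [A [B [C x]]]] ^ [A [B [C x]] - [A [B [C x]]]]] ^ [A [B [C ( [S [A [B [C x]]]] )] / [B [C x]]]]]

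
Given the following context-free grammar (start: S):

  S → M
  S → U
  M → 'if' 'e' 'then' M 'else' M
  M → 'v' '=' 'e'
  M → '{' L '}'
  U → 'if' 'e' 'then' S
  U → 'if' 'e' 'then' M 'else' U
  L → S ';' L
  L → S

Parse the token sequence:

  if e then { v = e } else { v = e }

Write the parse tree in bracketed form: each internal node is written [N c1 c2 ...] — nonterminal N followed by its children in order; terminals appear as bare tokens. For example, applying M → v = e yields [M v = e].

S
M
if e then M else M
if e then { L } else M
if e then { S } else M
if e then { M } else M
if e then { v = e } else M
if e then { v = e } else { L }
if e then { v = e } else { S }
if e then { v = e } else { M }
if e then { v = e } else { v = e }

[S [M if e then [M { [L [S [M v = e]]] }] else [M { [L [S [M v = e]]] }]]]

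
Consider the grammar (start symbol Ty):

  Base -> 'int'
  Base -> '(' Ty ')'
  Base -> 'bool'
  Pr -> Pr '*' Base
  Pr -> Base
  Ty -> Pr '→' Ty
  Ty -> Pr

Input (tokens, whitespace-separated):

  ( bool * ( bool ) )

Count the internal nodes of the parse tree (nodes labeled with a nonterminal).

11

[Ty [Pr [Base ( [Ty [Pr [Pr [Base bool]] * [Base ( [Ty [Pr [Base bool]]] )]]] )]]]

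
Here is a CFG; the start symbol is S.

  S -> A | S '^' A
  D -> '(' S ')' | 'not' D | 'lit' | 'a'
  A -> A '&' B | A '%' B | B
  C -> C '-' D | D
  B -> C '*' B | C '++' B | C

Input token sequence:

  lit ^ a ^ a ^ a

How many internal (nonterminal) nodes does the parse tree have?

20

[S [S [S [S [A [B [C [D lit]]]]] ^ [A [B [C [D a]]]]] ^ [A [B [C [D a]]]]] ^ [A [B [C [D a]]]]]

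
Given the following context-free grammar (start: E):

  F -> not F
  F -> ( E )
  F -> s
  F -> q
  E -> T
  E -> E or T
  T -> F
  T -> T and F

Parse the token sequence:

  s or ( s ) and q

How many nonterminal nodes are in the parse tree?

[E [E [T [F s]]] or [T [T [F ( [E [T [F s]]] )]] and [F q]]]

11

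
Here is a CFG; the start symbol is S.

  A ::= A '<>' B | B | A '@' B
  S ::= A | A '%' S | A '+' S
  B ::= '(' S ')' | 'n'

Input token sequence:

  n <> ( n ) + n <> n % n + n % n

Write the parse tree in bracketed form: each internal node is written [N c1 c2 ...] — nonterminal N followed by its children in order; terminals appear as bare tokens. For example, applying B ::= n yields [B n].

S
A + S
A <> B + S
B <> B + S
n <> B + S
n <> ( S ) + S
n <> ( A ) + S
n <> ( B ) + S
n <> ( n ) + S
n <> ( n ) + A % S
n <> ( n ) + A <> B % S
n <> ( n ) + B <> B % S
n <> ( n ) + n <> B % S
n <> ( n ) + n <> n % S
n <> ( n ) + n <> n % A + S
n <> ( n ) + n <> n % B + S
n <> ( n ) + n <> n % n + S
n <> ( n ) + n <> n % n + A % S
n <> ( n ) + n <> n % n + B % S
n <> ( n ) + n <> n % n + n % S
n <> ( n ) + n <> n % n + n % A
n <> ( n ) + n <> n % n + n % B
n <> ( n ) + n <> n % n + n % n

[S [A [A [B n]] <> [B ( [S [A [B n]]] )]] + [S [A [A [B n]] <> [B n]] % [S [A [B n]] + [S [A [B n]] % [S [A [B n]]]]]]]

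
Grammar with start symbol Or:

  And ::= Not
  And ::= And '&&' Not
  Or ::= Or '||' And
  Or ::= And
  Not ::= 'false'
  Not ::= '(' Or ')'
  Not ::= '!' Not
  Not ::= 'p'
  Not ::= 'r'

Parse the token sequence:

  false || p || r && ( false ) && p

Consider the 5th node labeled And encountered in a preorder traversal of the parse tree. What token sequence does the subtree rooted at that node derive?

r

[Or [Or [Or [And [Not false]]] || [And [Not p]]] || [And [And [And [Not r]] && [Not ( [Or [And [Not false]]] )]] && [Not p]]]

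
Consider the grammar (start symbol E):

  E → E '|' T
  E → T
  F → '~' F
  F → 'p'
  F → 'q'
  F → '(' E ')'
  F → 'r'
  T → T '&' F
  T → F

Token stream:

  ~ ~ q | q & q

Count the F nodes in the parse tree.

5

[E [E [T [F ~ [F ~ [F q]]]]] | [T [T [F q]] & [F q]]]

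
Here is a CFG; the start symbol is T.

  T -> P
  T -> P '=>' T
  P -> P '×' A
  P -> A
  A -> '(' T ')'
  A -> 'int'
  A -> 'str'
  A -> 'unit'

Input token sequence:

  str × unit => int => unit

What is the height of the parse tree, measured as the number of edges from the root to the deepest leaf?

5

[T [P [P [A str]] × [A unit]] => [T [P [A int]] => [T [P [A unit]]]]]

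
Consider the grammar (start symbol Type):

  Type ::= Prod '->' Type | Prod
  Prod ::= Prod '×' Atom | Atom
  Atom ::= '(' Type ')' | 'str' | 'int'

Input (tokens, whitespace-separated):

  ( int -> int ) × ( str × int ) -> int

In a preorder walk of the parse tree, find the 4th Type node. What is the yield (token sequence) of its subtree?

[Type [Prod [Prod [Atom ( [Type [Prod [Atom int]] -> [Type [Prod [Atom int]]]] )]] × [Atom ( [Type [Prod [Prod [Atom str]] × [Atom int]]] )]] -> [Type [Prod [Atom int]]]]

str × int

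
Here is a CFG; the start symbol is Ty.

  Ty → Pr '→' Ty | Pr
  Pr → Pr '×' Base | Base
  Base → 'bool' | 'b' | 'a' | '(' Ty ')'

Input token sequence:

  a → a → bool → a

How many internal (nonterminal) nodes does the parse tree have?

12

[Ty [Pr [Base a]] → [Ty [Pr [Base a]] → [Ty [Pr [Base bool]] → [Ty [Pr [Base a]]]]]]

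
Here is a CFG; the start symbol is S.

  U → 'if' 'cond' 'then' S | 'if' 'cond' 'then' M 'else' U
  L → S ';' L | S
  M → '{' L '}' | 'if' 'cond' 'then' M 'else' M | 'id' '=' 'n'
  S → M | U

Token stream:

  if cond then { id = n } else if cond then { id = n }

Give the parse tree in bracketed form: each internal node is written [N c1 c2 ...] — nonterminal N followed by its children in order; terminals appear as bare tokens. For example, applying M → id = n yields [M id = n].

[S [U if cond then [M { [L [S [M id = n]]] }] else [U if cond then [S [M { [L [S [M id = n]]] }]]]]]

S
U
if cond then M else U
if cond then { L } else U
if cond then { S } else U
if cond then { M } else U
if cond then { id = n } else U
if cond then { id = n } else if cond then S
if cond then { id = n } else if cond then M
if cond then { id = n } else if cond then { L }
if cond then { id = n } else if cond then { S }
if cond then { id = n } else if cond then { M }
if cond then { id = n } else if cond then { id = n }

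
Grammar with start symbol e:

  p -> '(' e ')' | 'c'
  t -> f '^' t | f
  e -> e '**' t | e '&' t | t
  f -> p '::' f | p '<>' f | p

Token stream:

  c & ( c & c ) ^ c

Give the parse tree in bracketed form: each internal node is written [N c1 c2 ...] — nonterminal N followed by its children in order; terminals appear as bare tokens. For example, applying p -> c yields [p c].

[e [e [t [f [p c]]]] & [t [f [p ( [e [e [t [f [p c]]]] & [t [f [p c]]]] )]] ^ [t [f [p c]]]]]

e
e & t
t & t
f & t
p & t
c & t
c & f ^ t
c & p ^ t
c & ( e ) ^ t
c & ( e & t ) ^ t
c & ( t & t ) ^ t
c & ( f & t ) ^ t
c & ( p & t ) ^ t
c & ( c & t ) ^ t
c & ( c & f ) ^ t
c & ( c & p ) ^ t
c & ( c & c ) ^ t
c & ( c & c ) ^ f
c & ( c & c ) ^ p
c & ( c & c ) ^ c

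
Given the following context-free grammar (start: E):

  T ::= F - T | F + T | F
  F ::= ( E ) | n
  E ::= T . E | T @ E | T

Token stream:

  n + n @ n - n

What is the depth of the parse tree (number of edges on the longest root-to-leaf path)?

5

[E [T [F n] + [T [F n]]] @ [E [T [F n] - [T [F n]]]]]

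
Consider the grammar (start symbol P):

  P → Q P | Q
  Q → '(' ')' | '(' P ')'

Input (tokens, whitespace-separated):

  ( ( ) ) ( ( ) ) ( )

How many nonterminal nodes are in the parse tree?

10

[P [Q ( [P [Q ( )]] )] [P [Q ( [P [Q ( )]] )] [P [Q ( )]]]]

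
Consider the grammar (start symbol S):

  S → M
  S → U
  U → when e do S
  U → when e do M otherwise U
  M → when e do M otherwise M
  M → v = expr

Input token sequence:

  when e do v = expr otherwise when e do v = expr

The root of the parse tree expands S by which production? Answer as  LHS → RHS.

[S [U when e do [M v = expr] otherwise [U when e do [S [M v = expr]]]]]

S → U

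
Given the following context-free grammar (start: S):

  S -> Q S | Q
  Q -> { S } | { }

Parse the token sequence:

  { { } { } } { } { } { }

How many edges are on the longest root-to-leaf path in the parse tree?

[S [Q { [S [Q { }] [S [Q { }]]] }] [S [Q { }] [S [Q { }] [S [Q { }]]]]]

5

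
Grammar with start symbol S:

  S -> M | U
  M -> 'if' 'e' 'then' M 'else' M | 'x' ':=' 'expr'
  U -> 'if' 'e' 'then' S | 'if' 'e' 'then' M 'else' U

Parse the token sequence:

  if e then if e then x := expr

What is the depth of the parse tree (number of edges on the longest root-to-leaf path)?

6

[S [U if e then [S [U if e then [S [M x := expr]]]]]]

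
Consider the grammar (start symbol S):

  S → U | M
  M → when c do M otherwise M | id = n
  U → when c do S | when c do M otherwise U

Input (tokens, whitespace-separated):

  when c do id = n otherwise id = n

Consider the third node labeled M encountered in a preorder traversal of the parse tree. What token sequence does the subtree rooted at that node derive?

[S [M when c do [M id = n] otherwise [M id = n]]]

id = n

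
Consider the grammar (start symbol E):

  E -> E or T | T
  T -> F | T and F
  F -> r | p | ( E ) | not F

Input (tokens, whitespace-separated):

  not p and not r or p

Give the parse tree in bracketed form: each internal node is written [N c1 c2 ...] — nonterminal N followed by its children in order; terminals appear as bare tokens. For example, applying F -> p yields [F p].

E
E or T
T or T
T and F or T
F and F or T
not F and F or T
not p and F or T
not p and not F or T
not p and not r or T
not p and not r or F
not p and not r or p

[E [E [T [T [F not [F p]]] and [F not [F r]]]] or [T [F p]]]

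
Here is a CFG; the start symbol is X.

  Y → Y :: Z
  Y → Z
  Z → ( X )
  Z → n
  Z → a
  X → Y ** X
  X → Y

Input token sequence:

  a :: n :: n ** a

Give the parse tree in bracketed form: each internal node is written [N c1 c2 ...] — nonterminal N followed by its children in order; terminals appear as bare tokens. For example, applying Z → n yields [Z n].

X
Y ** X
Y :: Z ** X
Y :: Z :: Z ** X
Z :: Z :: Z ** X
a :: Z :: Z ** X
a :: n :: Z ** X
a :: n :: n ** X
a :: n :: n ** Y
a :: n :: n ** Z
a :: n :: n ** a

[X [Y [Y [Y [Z a]] :: [Z n]] :: [Z n]] ** [X [Y [Z a]]]]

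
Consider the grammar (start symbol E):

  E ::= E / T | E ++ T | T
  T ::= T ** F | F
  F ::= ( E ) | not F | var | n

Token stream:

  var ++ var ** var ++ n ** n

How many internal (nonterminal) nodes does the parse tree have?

13

[E [E [E [T [F var]]] ++ [T [T [F var]] ** [F var]]] ++ [T [T [F n]] ** [F n]]]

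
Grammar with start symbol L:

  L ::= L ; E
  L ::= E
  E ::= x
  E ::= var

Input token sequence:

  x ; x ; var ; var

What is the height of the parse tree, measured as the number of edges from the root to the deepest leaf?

5

[L [L [L [L [E x]] ; [E x]] ; [E var]] ; [E var]]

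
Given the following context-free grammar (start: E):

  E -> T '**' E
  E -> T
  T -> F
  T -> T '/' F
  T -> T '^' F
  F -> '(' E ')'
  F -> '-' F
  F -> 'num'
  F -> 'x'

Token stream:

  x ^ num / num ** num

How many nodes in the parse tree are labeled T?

4

[E [T [T [T [F x]] ^ [F num]] / [F num]] ** [E [T [F num]]]]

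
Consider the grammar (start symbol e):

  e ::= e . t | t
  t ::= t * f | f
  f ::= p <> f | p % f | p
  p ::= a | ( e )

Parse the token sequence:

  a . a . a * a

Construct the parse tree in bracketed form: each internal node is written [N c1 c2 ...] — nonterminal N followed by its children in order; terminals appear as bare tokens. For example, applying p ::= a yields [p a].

[e [e [e [t [f [p a]]]] . [t [f [p a]]]] . [t [t [f [p a]]] * [f [p a]]]]

e
e . t
e . t . t
t . t . t
f . t . t
p . t . t
a . t . t
a . f . t
a . p . t
a . a . t
a . a . t * f
a . a . f * f
a . a . p * f
a . a . a * f
a . a . a * p
a . a . a * a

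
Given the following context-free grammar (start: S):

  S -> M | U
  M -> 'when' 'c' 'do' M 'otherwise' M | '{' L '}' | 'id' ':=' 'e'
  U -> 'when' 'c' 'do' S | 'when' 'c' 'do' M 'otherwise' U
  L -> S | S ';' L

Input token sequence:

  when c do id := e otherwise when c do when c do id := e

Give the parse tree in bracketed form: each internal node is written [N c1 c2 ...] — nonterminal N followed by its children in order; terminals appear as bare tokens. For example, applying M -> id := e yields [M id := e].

[S [U when c do [M id := e] otherwise [U when c do [S [U when c do [S [M id := e]]]]]]]

S
U
when c do M otherwise U
when c do id := e otherwise U
when c do id := e otherwise when c do S
when c do id := e otherwise when c do U
when c do id := e otherwise when c do when c do S
when c do id := e otherwise when c do when c do M
when c do id := e otherwise when c do when c do id := e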